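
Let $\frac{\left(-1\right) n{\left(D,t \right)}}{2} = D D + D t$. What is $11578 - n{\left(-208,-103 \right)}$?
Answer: $140954$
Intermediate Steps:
$n{\left(D,t \right)} = - 2 D^{2} - 2 D t$ ($n{\left(D,t \right)} = - 2 \left(D D + D t\right) = - 2 \left(D^{2} + D t\right) = - 2 D^{2} - 2 D t$)
$11578 - n{\left(-208,-103 \right)} = 11578 - \left(-2\right) \left(-208\right) \left(-208 - 103\right) = 11578 - \left(-2\right) \left(-208\right) \left(-311\right) = 11578 - -129376 = 11578 + 129376 = 140954$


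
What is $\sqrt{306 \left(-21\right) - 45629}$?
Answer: $i \sqrt{52055} \approx 228.16 i$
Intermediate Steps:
$\sqrt{306 \left(-21\right) - 45629} = \sqrt{-6426 - 45629} = \sqrt{-52055} = i \sqrt{52055}$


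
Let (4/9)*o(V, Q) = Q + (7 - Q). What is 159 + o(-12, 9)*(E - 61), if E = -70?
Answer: -7617/4 ≈ -1904.3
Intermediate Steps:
o(V, Q) = 63/4 (o(V, Q) = 9*(Q + (7 - Q))/4 = (9/4)*7 = 63/4)
159 + o(-12, 9)*(E - 61) = 159 + 63*(-70 - 61)/4 = 159 + (63/4)*(-131) = 159 - 8253/4 = -7617/4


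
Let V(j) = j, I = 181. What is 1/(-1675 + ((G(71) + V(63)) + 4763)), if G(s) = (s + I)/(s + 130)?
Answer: 67/211201 ≈ 0.00031723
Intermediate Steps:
G(s) = (181 + s)/(130 + s) (G(s) = (s + 181)/(s + 130) = (181 + s)/(130 + s))
1/(-1675 + ((G(71) + V(63)) + 4763)) = 1/(-1675 + (((181 + 71)/(130 + 71) + 63) + 4763)) = 1/(-1675 + ((252/201 + 63) + 4763)) = 1/(-1675 + (((1/201)*252 + 63) + 4763)) = 1/(-1675 + ((84/67 + 63) + 4763)) = 1/(-1675 + (4305/67 + 4763)) = 1/(-1675 + 323426/67) = 1/(211201/67) = 67/211201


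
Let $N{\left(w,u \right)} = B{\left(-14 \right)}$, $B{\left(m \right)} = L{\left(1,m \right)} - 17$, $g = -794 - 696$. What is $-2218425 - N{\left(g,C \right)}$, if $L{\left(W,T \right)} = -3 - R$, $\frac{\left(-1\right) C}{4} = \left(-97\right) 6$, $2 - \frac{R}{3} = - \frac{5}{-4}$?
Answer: $- \frac{8873611}{4} \approx -2.2184 \cdot 10^{6}$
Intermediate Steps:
$R = \frac{9}{4}$ ($R = 6 - 3 \left(- \frac{5}{-4}\right) = 6 - 3 \left(\left(-5\right) \left(- \frac{1}{4}\right)\right) = 6 - \frac{15}{4} = \frac{9}{4} \approx 2.25$)
$g = -1490$ ($g = -794 - 696 = -1490$)
$C = 2328$ ($C = - 4 \left(\left(-97\right) 6\right) = \left(-4\right) \left(-582\right) = 2328$)
$L{\left(W,T \right)} = - \frac{21}{4}$ ($L{\left(W,T \right)} = -3 - \frac{9}{4} = - \frac{21}{4}$)
$B{\left(m \right)} = - \frac{89}{4}$ ($B{\left(m \right)} = - \frac{21}{4} - 17 = - \frac{89}{4}$)
$N{\left(w,u \right)} = - \frac{89}{4}$
$-2218425 - N{\left(g,C \right)} = -2218425 - - \frac{89}{4} = -2218425 + \frac{89}{4} = - \frac{8873611}{4}$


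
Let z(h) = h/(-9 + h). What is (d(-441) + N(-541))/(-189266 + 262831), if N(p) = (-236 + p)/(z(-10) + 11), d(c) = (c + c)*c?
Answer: 5677861/1074049 ≈ 5.2864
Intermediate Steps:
d(c) = 2*c² (d(c) = (2*c)*c = 2*c²)
N(p) = -4484/219 + 19*p/219 (N(p) = (-236 + p)/(-10/(-9 - 10) + 11) = (-236 + p)/(-10/(-19) + 11) = (-236 + p)/(-10*(-1/19) + 11) = (-236 + p)/(10/19 + 11) = (-236 + p)/(219/19) = (-236 + p)*(19/219) = -4484/219 + 19*p/219)
(d(-441) + N(-541))/(-189266 + 262831) = (2*(-441)² + (-4484/219 + (19/219)*(-541)))/(-189266 + 262831) = (2*194481 + (-4484/219 - 10279/219))/73565 = (388962 - 4921/73)*(1/73565) = (28389305/73)*(1/73565) = 5677861/1074049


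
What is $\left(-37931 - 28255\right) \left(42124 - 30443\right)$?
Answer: $-773118666$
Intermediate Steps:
$\left(-37931 - 28255\right) \left(42124 - 30443\right) = \left(-66186\right) 11681 = -773118666$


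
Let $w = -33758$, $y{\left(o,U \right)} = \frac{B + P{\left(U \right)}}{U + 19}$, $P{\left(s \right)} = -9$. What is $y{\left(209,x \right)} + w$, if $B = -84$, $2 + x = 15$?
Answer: $- \frac{1080349}{32} \approx -33761.0$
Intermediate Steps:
$x = 13$ ($x = -2 + 15 = 13$)
$y{\left(o,U \right)} = - \frac{93}{19 + U}$ ($y{\left(o,U \right)} = \frac{-84 - 9}{U + 19} = - \frac{93}{19 + U}$)
$y{\left(209,x \right)} + w = - \frac{93}{19 + 13} - 33758 = - \frac{93}{32} - 33758 = - \frac{1080349}{32}$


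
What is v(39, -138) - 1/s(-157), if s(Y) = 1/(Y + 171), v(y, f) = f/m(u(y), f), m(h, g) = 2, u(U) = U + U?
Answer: -83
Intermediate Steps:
u(U) = 2*U
v(y, f) = f/2
s(Y) = 1/(171 + Y)
v(39, -138) - 1/s(-157) = (½)*(-138) - 1/(1/(171 - 157)) = -69 - 1/(1/14) = -69 - 1/1/14 = -69 - 1*14 = -69 - 14 = -83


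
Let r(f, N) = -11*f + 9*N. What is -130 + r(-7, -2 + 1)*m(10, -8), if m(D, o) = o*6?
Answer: -3394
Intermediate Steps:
m(D, o) = 6*o
-130 + r(-7, -2 + 1)*m(10, -8) = -130 + (-11*(-7) + 9*(-2 + 1))*(6*(-8)) = -130 + (77 + 9*(-1))*(-48) = -130 + (77 - 9)*(-48) = -130 + 68*(-48) = -130 - 3264 = -3394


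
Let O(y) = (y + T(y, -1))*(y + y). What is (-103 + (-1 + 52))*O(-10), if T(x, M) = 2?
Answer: -8320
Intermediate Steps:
O(y) = 2*y*(2 + y) (O(y) = (y + 2)*(y + y) = (2 + y)*(2*y) = 2*y*(2 + y))
(-103 + (-1 + 52))*O(-10) = (-103 + (-1 + 52))*(2*(-10)*(2 - 10)) = (-103 + 51)*(2*(-10)*(-8)) = -52*160 = -8320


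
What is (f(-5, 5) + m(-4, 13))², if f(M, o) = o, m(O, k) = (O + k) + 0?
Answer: 196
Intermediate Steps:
m(O, k) = O + k
(f(-5, 5) + m(-4, 13))² = (5 + (-4 + 13))² = (5 + 9)² = 14² = 196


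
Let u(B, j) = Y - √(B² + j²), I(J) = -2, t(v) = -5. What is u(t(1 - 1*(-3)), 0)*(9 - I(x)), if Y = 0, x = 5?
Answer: -55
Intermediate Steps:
u(B, j) = -√(B² + j²) (u(B, j) = 0 - √(B² + j²) = -√(B² + j²))
u(t(1 - 1*(-3)), 0)*(9 - I(x)) = (-√((-5)² + 0²))*(9 - 1*(-2)) = (-√(25 + 0))*(9 + 2) = -√25*11 = -1*5*11 = -5*11 = -55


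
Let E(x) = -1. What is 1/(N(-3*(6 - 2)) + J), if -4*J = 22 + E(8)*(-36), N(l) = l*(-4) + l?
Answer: 2/43 ≈ 0.046512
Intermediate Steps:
N(l) = -3*l (N(l) = -4*l + l = -3*l)
J = -29/2 (J = -(22 - 1*(-36))/4 = -(22 + 36)/4 = -¼*58 = -29/2 ≈ -14.500)
1/(N(-3*(6 - 2)) + J) = 1/(-(-9)*(6 - 2) - 29/2) = 1/(-(-9)*4 - 29/2) = 1/(-3*(-12) - 29/2) = 1/(36 - 29/2) = 1/(43/2) = 2/43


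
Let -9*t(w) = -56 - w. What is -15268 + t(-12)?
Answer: -137368/9 ≈ -15263.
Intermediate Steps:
t(w) = 56/9 + w/9 (t(w) = -(-56 - w)/9 = 56/9 + w/9)
-15268 + t(-12) = -15268 + (56/9 + (1/9)*(-12)) = -15268 + (56/9 - 4/3) = -15268 + 44/9 = -137368/9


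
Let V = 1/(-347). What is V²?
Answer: 1/120409 ≈ 8.3050e-6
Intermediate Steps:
V = -1/347 ≈ -0.0028818
V² = (-1/347)² = 1/120409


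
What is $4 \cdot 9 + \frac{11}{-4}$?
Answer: $\frac{133}{4} \approx 33.25$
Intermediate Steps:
$4 \cdot 9 + \frac{11}{-4} = 36 + 11 \left(- \frac{1}{4}\right) = 36 - \frac{11}{4} = \frac{133}{4}$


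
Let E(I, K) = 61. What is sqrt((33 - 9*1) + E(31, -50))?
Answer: sqrt(85) ≈ 9.2195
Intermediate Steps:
sqrt((33 - 9*1) + E(31, -50)) = sqrt((33 - 9*1) + 61) = sqrt((33 - 9) + 61) = sqrt(24 + 61) = sqrt(85)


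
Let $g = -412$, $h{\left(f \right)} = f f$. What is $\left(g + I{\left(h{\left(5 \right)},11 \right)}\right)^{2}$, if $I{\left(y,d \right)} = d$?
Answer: $160801$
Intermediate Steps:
$h{\left(f \right)} = f^{2}$
$\left(g + I{\left(h{\left(5 \right)},11 \right)}\right)^{2} = \left(-412 + 11\right)^{2} = \left(-401\right)^{2} = 160801$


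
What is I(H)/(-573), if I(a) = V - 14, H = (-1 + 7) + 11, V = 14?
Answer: 0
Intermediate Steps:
H = 17 (H = 6 + 11 = 17)
I(a) = 0 (I(a) = 14 - 14 = 0)
I(H)/(-573) = 0/(-573) = 0*(-1/573) = 0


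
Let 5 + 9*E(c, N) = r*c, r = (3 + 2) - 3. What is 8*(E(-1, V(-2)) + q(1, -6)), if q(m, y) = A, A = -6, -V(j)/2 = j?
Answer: -488/9 ≈ -54.222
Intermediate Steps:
V(j) = -2*j
r = 2 (r = 5 - 3 = 2)
q(m, y) = -6
E(c, N) = -5/9 + 2*c/9 (E(c, N) = -5/9 + (2*c)/9 = -5/9 + 2*c/9)
8*(E(-1, V(-2)) + q(1, -6)) = 8*((-5/9 + (2/9)*(-1)) - 6) = 8*((-5/9 - 2/9) - 6) = 8*(-7/9 - 6) = 8*(-61/9) = -488/9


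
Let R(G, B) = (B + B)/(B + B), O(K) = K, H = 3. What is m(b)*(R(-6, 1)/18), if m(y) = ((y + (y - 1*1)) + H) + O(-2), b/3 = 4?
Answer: 4/3 ≈ 1.3333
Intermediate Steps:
b = 12 (b = 3*4 = 12)
m(y) = 2*y (m(y) = ((y + (y - 1*1)) + 3) - 2 = ((y + (y - 1)) + 3) - 2 = ((y + (-1 + y)) + 3) - 2 = ((-1 + 2*y) + 3) - 2 = (2 + 2*y) - 2 = 2*y)
R(G, B) = 1 (R(G, B) = (2*B)/((2*B)) = (2*B)*(1/(2*B)) = 1)
m(b)*(R(-6, 1)/18) = (2*12)*(1/18) = 24*(1*(1/18)) = 24*(1/18) = 4/3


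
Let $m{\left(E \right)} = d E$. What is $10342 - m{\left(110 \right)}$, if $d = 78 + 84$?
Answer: $-7478$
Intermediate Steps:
$d = 162$
$m{\left(E \right)} = 162 E$
$10342 - m{\left(110 \right)} = 10342 - 162 \cdot 110 = 10342 - 17820 = -7478$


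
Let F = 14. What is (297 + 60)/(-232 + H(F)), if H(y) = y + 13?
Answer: -357/205 ≈ -1.7415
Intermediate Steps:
H(y) = 13 + y
(297 + 60)/(-232 + H(F)) = (297 + 60)/(-232 + (13 + 14)) = 357/(-232 + 27) = 357/(-205) = 357*(-1/205) = -357/205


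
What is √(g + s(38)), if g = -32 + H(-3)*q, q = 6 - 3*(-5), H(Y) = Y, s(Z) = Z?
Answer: I*√57 ≈ 7.5498*I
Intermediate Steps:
q = 21 (q = 6 + 15 = 21)
g = -95 (g = -32 - 3*21 = -32 - 63 = -95)
√(g + s(38)) = √(-95 + 38) = √(-57) = I*√57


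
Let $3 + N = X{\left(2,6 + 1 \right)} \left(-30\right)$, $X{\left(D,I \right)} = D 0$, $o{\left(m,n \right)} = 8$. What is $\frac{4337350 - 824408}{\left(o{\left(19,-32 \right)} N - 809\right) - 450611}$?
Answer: $- \frac{1756471}{225722} \approx -7.7816$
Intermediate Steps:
$X{\left(D,I \right)} = 0$
$N = -3$ ($N = -3 + 0 \left(-30\right) = -3 + 0 = -3$)
$\frac{4337350 - 824408}{\left(o{\left(19,-32 \right)} N - 809\right) - 450611} = \frac{4337350 - 824408}{\left(8 \left(-3\right) - 809\right) - 450611} = \frac{3512942}{\left(-24 - 809\right) - 450611} = \frac{3512942}{-833 - 450611} = \frac{3512942}{-451444} = 3512942 \left(- \frac{1}{451444}\right) = - \frac{1756471}{225722}$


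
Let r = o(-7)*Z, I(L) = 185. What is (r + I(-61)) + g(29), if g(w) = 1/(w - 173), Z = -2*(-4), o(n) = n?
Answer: 18575/144 ≈ 128.99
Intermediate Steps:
Z = 8
r = -56 (r = -7*8 = -56)
g(w) = 1/(-173 + w)
(r + I(-61)) + g(29) = (-56 + 185) + 1/(-173 + 29) = 129 + 1/(-144) = 129 - 1/144 = 18575/144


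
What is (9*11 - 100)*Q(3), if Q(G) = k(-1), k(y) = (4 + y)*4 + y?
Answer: -11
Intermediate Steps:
k(y) = 16 + 5*y (k(y) = (16 + 4*y) + y = 16 + 5*y)
Q(G) = 11 (Q(G) = 16 + 5*(-1) = 16 - 5 = 11)
(9*11 - 100)*Q(3) = (9*11 - 100)*11 = (99 - 100)*11 = -1*11 = -11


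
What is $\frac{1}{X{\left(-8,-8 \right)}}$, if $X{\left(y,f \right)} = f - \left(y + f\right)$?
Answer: $\frac{1}{8} \approx 0.125$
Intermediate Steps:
$X{\left(y,f \right)} = - y$ ($X{\left(y,f \right)} = f - \left(f + y\right) = - y$)
$\frac{1}{X{\left(-8,-8 \right)}} = \frac{1}{\left(-1\right) \left(-8\right)} = \frac{1}{8}$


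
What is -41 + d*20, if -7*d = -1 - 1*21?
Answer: 153/7 ≈ 21.857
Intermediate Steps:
d = 22/7 (d = -(-1 - 1*21)/7 = -(-1 - 21)/7 = -1/7*(-22) = 22/7 ≈ 3.1429)
-41 + d*20 = -41 + (22/7)*20 = -41 + 440/7 = 153/7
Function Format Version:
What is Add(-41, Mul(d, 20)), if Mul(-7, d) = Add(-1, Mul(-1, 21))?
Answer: Rational(153, 7) ≈ 21.857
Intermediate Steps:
d = Rational(22, 7) (d = Mul(Rational(-1, 7), Add(-1, Mul(-1, 21))) = Mul(Rational(-1, 7), Add(-1, -21)) = Mul(Rational(-1, 7), -22) = Rational(22, 7) ≈ 3.1429)
Add(-41, Mul(d, 20)) = Add(-41, Mul(Rational(22, 7), 20)) = Add(-41, Rational(440, 7)) = Rational(153, 7)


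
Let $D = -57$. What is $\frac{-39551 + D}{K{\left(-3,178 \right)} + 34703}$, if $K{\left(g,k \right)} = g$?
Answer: $- \frac{9902}{8675} \approx -1.1414$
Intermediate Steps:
$\frac{-39551 + D}{K{\left(-3,178 \right)} + 34703} = \frac{-39551 - 57}{-3 + 34703} = - \frac{39608}{34700} = \left(-39608\right) \frac{1}{34700} = - \frac{9902}{8675}$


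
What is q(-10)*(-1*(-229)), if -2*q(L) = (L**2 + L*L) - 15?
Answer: -42365/2 ≈ -21183.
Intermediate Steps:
q(L) = 15/2 - L**2 (q(L) = -((L**2 + L*L) - 15)/2 = -((L**2 + L**2) - 15)/2 = -(2*L**2 - 15)/2 = -(-15 + 2*L**2)/2 = 15/2 - L**2)
q(-10)*(-1*(-229)) = (15/2 - 1*(-10)**2)*(-1*(-229)) = (15/2 - 1*100)*229 = (15/2 - 100)*229 = -185/2*229 = -42365/2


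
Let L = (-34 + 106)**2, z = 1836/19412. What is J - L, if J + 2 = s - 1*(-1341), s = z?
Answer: -18659326/4853 ≈ -3844.9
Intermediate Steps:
z = 459/4853 (z = 1836*(1/19412) = 459/4853 ≈ 0.094581)
s = 459/4853 ≈ 0.094581
L = 5184 (L = 72**2 = 5184)
J = 6498626/4853 (J = -2 + (459/4853 - 1*(-1341)) = -2 + (459/4853 + 1341) = -2 + 6508332/4853 = 6498626/4853 ≈ 1339.1)
J - L = 6498626/4853 - 1*5184 = 6498626/4853 - 5184 = -18659326/4853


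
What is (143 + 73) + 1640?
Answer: 1856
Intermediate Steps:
(143 + 73) + 1640 = 216 + 1640 = 1856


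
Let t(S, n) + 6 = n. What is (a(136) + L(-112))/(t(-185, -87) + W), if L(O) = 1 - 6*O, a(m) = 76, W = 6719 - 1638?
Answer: 749/4988 ≈ 0.15016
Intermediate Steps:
W = 5081
t(S, n) = -6 + n
(a(136) + L(-112))/(t(-185, -87) + W) = (76 + (1 - 6*(-112)))/((-6 - 87) + 5081) = (76 + (1 + 672))/(-93 + 5081) = (76 + 673)/4988 = 749*(1/4988) = 749/4988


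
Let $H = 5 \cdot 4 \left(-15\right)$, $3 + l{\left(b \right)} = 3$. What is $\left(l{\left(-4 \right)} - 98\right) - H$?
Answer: $202$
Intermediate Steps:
$l{\left(b \right)} = 0$ ($l{\left(b \right)} = -3 + 3 = 0$)
$H = -300$ ($H = 20 \left(-15\right) = -300$)
$\left(l{\left(-4 \right)} - 98\right) - H = \left(0 - 98\right) - -300 = \left(0 - 98\right) + 300 = -98 + 300 = 202$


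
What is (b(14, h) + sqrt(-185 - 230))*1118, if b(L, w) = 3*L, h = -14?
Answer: 46956 + 1118*I*sqrt(415) ≈ 46956.0 + 22775.0*I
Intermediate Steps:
(b(14, h) + sqrt(-185 - 230))*1118 = (3*14 + sqrt(-185 - 230))*1118 = (42 + sqrt(-415))*1118 = (42 + I*sqrt(415))*1118 = 46956 + 1118*I*sqrt(415)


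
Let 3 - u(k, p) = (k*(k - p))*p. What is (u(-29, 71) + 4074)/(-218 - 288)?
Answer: 201823/506 ≈ 398.86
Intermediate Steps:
u(k, p) = 3 - k*p*(k - p) (u(k, p) = 3 - k*(k - p)*p = 3 - k*p*(k - p))
(u(-29, 71) + 4074)/(-218 - 288) = ((3 - 29*71² - 1*71*(-29)²) + 4074)/(-218 - 288) = ((3 - 29*5041 - 1*71*841) + 4074)/(-506) = ((3 - 146189 - 59711) + 4074)*(-1/506) = (-205897 + 4074)*(-1/506) = -201823*(-1/506) = 201823/506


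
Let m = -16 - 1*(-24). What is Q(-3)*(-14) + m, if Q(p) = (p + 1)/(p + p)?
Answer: 10/3 ≈ 3.3333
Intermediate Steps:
m = 8 (m = -16 + 24 = 8)
Q(p) = (1 + p)/(2*p) (Q(p) = (1 + p)/((2*p)) = (1 + p)*(1/(2*p)) = (1 + p)/(2*p))
Q(-3)*(-14) + m = ((1/2)*(1 - 3)/(-3))*(-14) + 8 = ((1/2)*(-1/3)*(-2))*(-14) + 8 = (1/3)*(-14) + 8 = -14/3 + 8 = 10/3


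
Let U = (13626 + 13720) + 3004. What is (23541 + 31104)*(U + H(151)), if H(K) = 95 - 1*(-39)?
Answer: 1665798180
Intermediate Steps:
H(K) = 134 (H(K) = 95 + 39 = 134)
U = 30350 (U = 27346 + 3004 = 30350)
(23541 + 31104)*(U + H(151)) = (23541 + 31104)*(30350 + 134) = 54645*30484 = 1665798180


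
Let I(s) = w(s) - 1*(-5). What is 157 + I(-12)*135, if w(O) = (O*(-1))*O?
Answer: -18608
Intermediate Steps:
w(O) = -O² (w(O) = (-O)*O = -O²)
I(s) = 5 - s² (I(s) = -s² - 1*(-5) = -s² + 5 = 5 - s²)
157 + I(-12)*135 = 157 + (5 - 1*(-12)²)*135 = 157 + (5 - 1*144)*135 = 157 + (5 - 144)*135 = 157 - 139*135 = 157 - 18765 = -18608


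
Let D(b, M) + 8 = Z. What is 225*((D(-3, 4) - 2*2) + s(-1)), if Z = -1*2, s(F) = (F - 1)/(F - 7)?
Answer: -12375/4 ≈ -3093.8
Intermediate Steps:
s(F) = (-1 + F)/(-7 + F)
Z = -2
D(b, M) = -10 (D(b, M) = -8 - 2 = -10)
225*((D(-3, 4) - 2*2) + s(-1)) = 225*((-10 - 2*2) + (-1 - 1)/(-7 - 1)) = 225*((-10 - 4) - 2/(-8)) = 225*(-14 - ⅛*(-2)) = 225*(-14 + ¼) = 225*(-55/4) = -12375/4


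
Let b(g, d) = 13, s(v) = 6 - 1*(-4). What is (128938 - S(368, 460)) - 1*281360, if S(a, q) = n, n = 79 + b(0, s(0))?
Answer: -152514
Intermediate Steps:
s(v) = 10 (s(v) = 6 + 4 = 10)
n = 92 (n = 79 + 13 = 92)
S(a, q) = 92
(128938 - S(368, 460)) - 1*281360 = (128938 - 1*92) - 1*281360 = (128938 - 92) - 281360 = 128846 - 281360 = -152514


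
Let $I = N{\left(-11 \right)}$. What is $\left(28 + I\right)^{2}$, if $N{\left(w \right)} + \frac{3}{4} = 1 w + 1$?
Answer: $\frac{4761}{16} \approx 297.56$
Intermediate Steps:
$N{\left(w \right)} = \frac{1}{4} + w$ ($N{\left(w \right)} = - \frac{3}{4} + \left(1 w + 1\right) = - \frac{3}{4} + \left(w + 1\right) = - \frac{3}{4} + \left(1 + w\right) = \frac{1}{4} + w$)
$I = - \frac{43}{4}$ ($I = \frac{1}{4} - 11 = - \frac{43}{4} \approx -10.75$)
$\left(28 + I\right)^{2} = \left(28 - \frac{43}{4}\right)^{2} = \left(\frac{69}{4}\right)^{2} = \frac{4761}{16}$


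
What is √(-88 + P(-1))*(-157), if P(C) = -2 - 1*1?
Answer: -157*I*√91 ≈ -1497.7*I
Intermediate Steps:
P(C) = -3 (P(C) = -2 - 1 = -3)
√(-88 + P(-1))*(-157) = √(-88 - 3)*(-157) = √(-91)*(-157) = (I*√91)*(-157) = -157*I*√91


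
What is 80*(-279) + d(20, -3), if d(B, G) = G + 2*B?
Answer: -22283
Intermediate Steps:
80*(-279) + d(20, -3) = 80*(-279) + (-3 + 2*20) = -22320 + (-3 + 40) = -22320 + 37 = -22283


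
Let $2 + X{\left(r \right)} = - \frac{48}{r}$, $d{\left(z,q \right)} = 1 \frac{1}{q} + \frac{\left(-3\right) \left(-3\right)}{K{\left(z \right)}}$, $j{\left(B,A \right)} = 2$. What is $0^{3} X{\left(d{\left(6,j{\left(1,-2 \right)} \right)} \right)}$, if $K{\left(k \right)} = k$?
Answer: $0$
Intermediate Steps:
$d{\left(z,q \right)} = \frac{1}{q} + \frac{9}{z}$ ($d{\left(z,q \right)} = 1 \frac{1}{q} + \frac{\left(-3\right) \left(-3\right)}{z} = \frac{1}{q} + \frac{9}{z}$)
$X{\left(r \right)} = -2 - \frac{48}{r}$
$0^{3} X{\left(d{\left(6,j{\left(1,-2 \right)} \right)} \right)} = 0^{3} \left(-2 - \frac{48}{\frac{1}{2} + \frac{9}{6}}\right) = 0 \left(-2 - \frac{48}{\frac{1}{2} + 9 \cdot \frac{1}{6}}\right) = 0 \left(-2 - \frac{48}{\frac{1}{2} + \frac{3}{2}}\right) = 0 \left(-2 - \frac{48}{2}\right) = 0 \left(-2 - 24\right) = 0 \left(-26\right) = 0$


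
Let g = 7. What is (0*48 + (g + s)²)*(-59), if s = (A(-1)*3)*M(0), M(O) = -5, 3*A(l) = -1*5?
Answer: -60416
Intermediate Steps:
A(l) = -5/3 (A(l) = (-1*5)/3 = (⅓)*(-5) = -5/3)
s = 25 (s = -5/3*3*(-5) = -5*(-5) = 25)
(0*48 + (g + s)²)*(-59) = (0*48 + (7 + 25)²)*(-59) = (0 + 32²)*(-59) = (0 + 1024)*(-59) = 1024*(-59) = -60416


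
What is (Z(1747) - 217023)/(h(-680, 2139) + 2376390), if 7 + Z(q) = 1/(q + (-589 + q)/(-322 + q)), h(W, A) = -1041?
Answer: -180180692855/1972040868639 ≈ -0.091368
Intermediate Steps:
Z(q) = -7 + 1/(q + (-589 + q)/(-322 + q))
(Z(1747) - 217023)/(h(-680, 2139) + 2376390) = ((-3801 - 2248*1747 + 7*1747²)/(589 - 1*1747² + 321*1747) - 217023)/(-1041 + 2376390) = ((-3801 - 3927256 + 7*3052009)/(589 - 1*3052009 + 560787) - 217023)/2375349 = ((-3801 - 3927256 + 21364063)/(589 - 3052009 + 560787) - 217023)*(1/2375349) = (17433006/(-2490633) - 217023)*(1/2375349) = (-1/2490633*17433006 - 217023)*(1/2375349) = (-5811002/830211 - 217023)*(1/2375349) = -180180692855/830211*1/2375349 = -180180692855/1972040868639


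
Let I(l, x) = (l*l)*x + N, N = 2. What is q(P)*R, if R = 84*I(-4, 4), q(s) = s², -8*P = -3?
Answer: 6237/8 ≈ 779.63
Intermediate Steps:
I(l, x) = 2 + x*l² (I(l, x) = (l*l)*x + 2 = l²*x + 2 = x*l² + 2 = 2 + x*l²)
P = 3/8 (P = -⅛*(-3) = 3/8 ≈ 0.37500)
R = 5544 (R = 84*(2 + 4*(-4)²) = 84*(2 + 4*16) = 84*(2 + 64) = 84*66 = 5544)
q(P)*R = (3/8)²*5544 = (9/64)*5544 = 6237/8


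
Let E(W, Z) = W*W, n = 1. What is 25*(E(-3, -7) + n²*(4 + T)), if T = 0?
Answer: 325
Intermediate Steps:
E(W, Z) = W²
25*(E(-3, -7) + n²*(4 + T)) = 25*((-3)² + 1²*(4 + 0)) = 25*(9 + 1*4) = 25*(9 + 4) = 25*13 = 325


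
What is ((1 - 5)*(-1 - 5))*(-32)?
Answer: -768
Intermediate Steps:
((1 - 5)*(-1 - 5))*(-32) = -4*(-6)*(-32) = 24*(-32) = -768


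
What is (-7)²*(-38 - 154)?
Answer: -9408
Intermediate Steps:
(-7)²*(-38 - 154) = 49*(-192) = -9408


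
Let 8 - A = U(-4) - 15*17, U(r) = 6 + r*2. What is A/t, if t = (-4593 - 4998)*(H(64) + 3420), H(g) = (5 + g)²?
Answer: -265/78463971 ≈ -3.3773e-6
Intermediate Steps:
U(r) = 6 + 2*r
A = 265 (A = 8 - ((6 + 2*(-4)) - 15*17) = 8 - ((6 - 8) - 255) = 8 - (-2 - 255) = 8 - 1*(-257) = 8 + 257 = 265)
t = -78463971 (t = (-4593 - 4998)*((5 + 64)² + 3420) = -9591*(69² + 3420) = -9591*(4761 + 3420) = -9591*8181 = -78463971)
A/t = 265/(-78463971) = 265*(-1/78463971) = -265/78463971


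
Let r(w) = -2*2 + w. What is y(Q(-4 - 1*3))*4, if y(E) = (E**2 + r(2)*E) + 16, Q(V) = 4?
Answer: 96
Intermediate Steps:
r(w) = -4 + w
y(E) = 16 + E**2 - 2*E (y(E) = (E**2 + (-4 + 2)*E) + 16 = (E**2 - 2*E) + 16 = 16 + E**2 - 2*E)
y(Q(-4 - 1*3))*4 = (16 + 4**2 - 2*4)*4 = (16 + 16 - 8)*4 = 24*4 = 96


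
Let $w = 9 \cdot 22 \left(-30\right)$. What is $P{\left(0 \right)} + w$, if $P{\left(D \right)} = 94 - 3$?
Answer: $-5849$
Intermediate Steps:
$P{\left(D \right)} = 91$
$w = -5940$ ($w = 198 \left(-30\right) = -5940$)
$P{\left(0 \right)} + w = 91 - 5940 = -5849$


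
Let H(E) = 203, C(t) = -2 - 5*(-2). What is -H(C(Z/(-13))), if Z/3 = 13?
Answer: -203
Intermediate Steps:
Z = 39 (Z = 3*13 = 39)
C(t) = 8 (C(t) = -2 + 10 = 8)
-H(C(Z/(-13))) = -1*203 = -203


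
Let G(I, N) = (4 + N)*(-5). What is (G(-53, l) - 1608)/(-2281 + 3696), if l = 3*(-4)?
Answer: -1568/1415 ≈ -1.1081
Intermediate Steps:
l = -12
G(I, N) = -20 - 5*N
(G(-53, l) - 1608)/(-2281 + 3696) = ((-20 - 5*(-12)) - 1608)/(-2281 + 3696) = ((-20 + 60) - 1608)/1415 = (40 - 1608)*(1/1415) = -1568*1/1415 = -1568/1415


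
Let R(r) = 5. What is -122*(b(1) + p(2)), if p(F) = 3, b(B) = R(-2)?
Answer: -976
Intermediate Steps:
b(B) = 5
-122*(b(1) + p(2)) = -122*(5 + 3) = -122*8 = -976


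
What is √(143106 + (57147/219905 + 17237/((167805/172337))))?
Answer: √8043070860053752745670/223643385 ≈ 401.01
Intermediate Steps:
√(143106 + (57147/219905 + 17237/((167805/172337)))) = √(143106 + (57147*(1/219905) + 17237/((167805*(1/172337))))) = √(143106 + (57147/219905 + 17237/(15255/15667))) = √(143106 + (57147/219905 + 17237*(15667/15255))) = √(143106 + (57147/219905 + 270052079/15255)) = √(143106 + 11877334841996/670930155) = √(107891465603426/670930155) = √8043070860053752745670/223643385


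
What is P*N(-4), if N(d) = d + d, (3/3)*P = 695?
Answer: -5560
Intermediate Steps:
P = 695
N(d) = 2*d
P*N(-4) = 695*(2*(-4)) = 695*(-8) = -5560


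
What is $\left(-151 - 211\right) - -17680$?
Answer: $17318$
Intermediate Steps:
$\left(-151 - 211\right) - -17680 = -362 + 17680 = 17318$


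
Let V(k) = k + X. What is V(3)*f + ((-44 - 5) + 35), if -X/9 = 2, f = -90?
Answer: 1336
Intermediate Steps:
X = -18 (X = -9*2 = -18)
V(k) = -18 + k (V(k) = k - 18 = -18 + k)
V(3)*f + ((-44 - 5) + 35) = (-18 + 3)*(-90) + ((-44 - 5) + 35) = -15*(-90) + (-49 + 35) = 1350 - 14 = 1336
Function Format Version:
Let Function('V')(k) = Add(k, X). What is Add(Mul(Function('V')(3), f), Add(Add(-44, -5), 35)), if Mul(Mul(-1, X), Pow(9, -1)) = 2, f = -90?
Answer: 1336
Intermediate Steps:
X = -18 (X = Mul(-9, 2) = -18)
Function('V')(k) = Add(-18, k) (Function('V')(k) = Add(k, -18) = Add(-18, k))
Add(Mul(Function('V')(3), f), Add(Add(-44, -5), 35)) = Add(Mul(Add(-18, 3), -90), Add(Add(-44, -5), 35)) = Add(Mul(-15, -90), Add(-49, 35)) = Add(1350, -14) = 1336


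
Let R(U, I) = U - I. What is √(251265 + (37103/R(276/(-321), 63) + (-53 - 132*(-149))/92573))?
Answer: √100304054471491142721423/632551309 ≈ 500.68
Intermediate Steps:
√(251265 + (37103/R(276/(-321), 63) + (-53 - 132*(-149))/92573)) = √(251265 + (37103/(276/(-321) - 1*63) + (-53 - 132*(-149))/92573)) = √(251265 + (37103/(276*(-1/321) - 63) + (-53 + 19668)*(1/92573))) = √(251265 + (37103/(-92/107 - 63) + 19615*(1/92573))) = √(251265 + (37103/(-6833/107) + 19615/92573)) = √(251265 + (37103*(-107/6833) + 19615/92573)) = √(251265 + (-3970021/6833 + 19615/92573)) = √(251265 - 367382724738/632551309) = √(158570621931147/632551309) = √100304054471491142721423/632551309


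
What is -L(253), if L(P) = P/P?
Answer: -1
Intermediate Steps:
L(P) = 1
-L(253) = -1*1 = -1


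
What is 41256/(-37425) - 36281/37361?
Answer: -966393947/466078475 ≈ -2.0735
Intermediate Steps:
41256/(-37425) - 36281/37361 = 41256*(-1/37425) - 36281*1/37361 = -13752/12475 - 36281/37361 = -966393947/466078475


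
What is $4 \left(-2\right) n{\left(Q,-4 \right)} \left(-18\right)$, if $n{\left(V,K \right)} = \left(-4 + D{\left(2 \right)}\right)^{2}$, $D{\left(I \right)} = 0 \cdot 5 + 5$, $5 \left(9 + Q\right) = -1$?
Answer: $144$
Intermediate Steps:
$Q = - \frac{46}{5}$ ($Q = -9 + \frac{1}{5} \left(-1\right) = -9 - \frac{1}{5} = - \frac{46}{5} \approx -9.2$)
$D{\left(I \right)} = 5$ ($D{\left(I \right)} = 0 + 5 = 5$)
$n{\left(V,K \right)} = 1$ ($n{\left(V,K \right)} = \left(-4 + 5\right)^{2} = 1^{2} = 1$)
$4 \left(-2\right) n{\left(Q,-4 \right)} \left(-18\right) = 4 \left(-2\right) 1 \left(-18\right) = \left(-8\right) 1 \left(-18\right) = \left(-8\right) \left(-18\right) = 144$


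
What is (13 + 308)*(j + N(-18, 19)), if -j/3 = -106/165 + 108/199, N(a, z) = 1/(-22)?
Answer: 1782513/21890 ≈ 81.430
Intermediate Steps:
N(a, z) = -1/22
j = 3274/10945 (j = -3*(-106/165 + 108/199) = -3*(-3274/32835) = 3274/10945 ≈ 0.29913)
(13 + 308)*(j + N(-18, 19)) = (13 + 308)*(3274/10945 - 1/22) = 321*(5553/21890) = 1782513/21890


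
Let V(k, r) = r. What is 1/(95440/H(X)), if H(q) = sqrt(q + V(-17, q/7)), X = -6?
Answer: I*sqrt(21)/167020 ≈ 2.7437e-5*I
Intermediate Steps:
H(q) = 2*sqrt(14)*sqrt(q)/7 (H(q) = sqrt(q + q/7) = sqrt(8*q/7) = 2*sqrt(14)*sqrt(q)/7)
1/(95440/H(X)) = 1/(95440/((2*sqrt(14)*sqrt(-6)/7))) = 1/(95440/((2*sqrt(14)*(I*sqrt(6))/7))) = 1/(95440/((4*I*sqrt(21)/7))) = 1/(95440*(-I*sqrt(21)/12)) = 1/(-23860*I*sqrt(21)/3) = I*sqrt(21)/167020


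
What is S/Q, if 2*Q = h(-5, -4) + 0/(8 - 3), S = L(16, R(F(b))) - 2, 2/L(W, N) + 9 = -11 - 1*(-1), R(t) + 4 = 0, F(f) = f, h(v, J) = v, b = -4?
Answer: 16/19 ≈ 0.84210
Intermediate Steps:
R(t) = -4 (R(t) = -4 + 0 = -4)
L(W, N) = -2/19 (L(W, N) = 2/(-9 + (-11 - 1*(-1))) = 2/(-9 + (-11 + 1)) = 2/(-9 - 10) = 2/(-19) = 2*(-1/19) = -2/19)
S = -40/19 (S = -2/19 - 2 = -40/19 ≈ -2.1053)
Q = -5/2 (Q = (-5 + 0/(8 - 3))/2 = (-5 + 0/5)/2 = (-5 + (⅕)*0)/2 = (-5 + 0)/2 = (½)*(-5) = -5/2 ≈ -2.5000)
S/Q = -40/(19*(-5/2)) = -40/19*(-⅖) = 16/19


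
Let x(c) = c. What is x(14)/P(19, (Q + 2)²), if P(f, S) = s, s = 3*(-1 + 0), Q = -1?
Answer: -14/3 ≈ -4.6667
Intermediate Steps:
s = -3 (s = 3*(-1) = -3)
P(f, S) = -3
x(14)/P(19, (Q + 2)²) = 14/(-3) = 14*(-⅓) = -14/3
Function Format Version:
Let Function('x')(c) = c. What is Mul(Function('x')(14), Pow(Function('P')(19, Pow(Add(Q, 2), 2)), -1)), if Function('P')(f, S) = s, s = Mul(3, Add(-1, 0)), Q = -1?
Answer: Rational(-14, 3) ≈ -4.6667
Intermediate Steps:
s = -3 (s = Mul(3, -1) = -3)
Function('P')(f, S) = -3
Mul(Function('x')(14), Pow(Function('P')(19, Pow(Add(Q, 2), 2)), -1)) = Mul(14, Pow(-3, -1)) = Mul(14, Rational(-1, 3)) = Rational(-14, 3)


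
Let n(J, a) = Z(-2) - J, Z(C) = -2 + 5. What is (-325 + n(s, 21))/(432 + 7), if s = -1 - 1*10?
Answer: -311/439 ≈ -0.70843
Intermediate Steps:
s = -11 (s = -1 - 10 = -11)
Z(C) = 3
n(J, a) = 3 - J
(-325 + n(s, 21))/(432 + 7) = (-325 + (3 - 1*(-11)))/(432 + 7) = (-325 + (3 + 11))/439 = (-325 + 14)*(1/439) = -311*1/439 = -311/439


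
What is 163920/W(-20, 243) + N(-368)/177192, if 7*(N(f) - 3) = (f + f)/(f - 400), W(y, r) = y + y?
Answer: -121990312561/29768256 ≈ -4098.0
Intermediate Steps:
W(y, r) = 2*y
N(f) = 3 + 2*f/(7*(-400 + f)) (N(f) = 3 + ((f + f)/(f - 400))/7 = 3 + ((2*f)/(-400 + f))/7 = 3 + (2*f/(-400 + f))/7 = 3 + 2*f/(7*(-400 + f)))
163920/W(-20, 243) + N(-368)/177192 = 163920/((2*(-20))) + ((-8400 + 23*(-368))/(7*(-400 - 368)))/177192 = 163920/(-40) + ((1/7)*(-8400 - 8464)/(-768))*(1/177192) = 163920*(-1/40) + ((1/7)*(-1/768)*(-16864))*(1/177192) = -4098 + (527/168)*(1/177192) = -4098 + 527/29768256 = -121990312561/29768256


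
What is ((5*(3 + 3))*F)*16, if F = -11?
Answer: -5280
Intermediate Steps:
((5*(3 + 3))*F)*16 = ((5*(3 + 3))*(-11))*16 = ((5*6)*(-11))*16 = (30*(-11))*16 = -330*16 = -5280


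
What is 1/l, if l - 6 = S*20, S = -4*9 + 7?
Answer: -1/574 ≈ -0.0017422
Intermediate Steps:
S = -29 (S = -36 + 7 = -29)
l = -574 (l = 6 - 29*20 = 6 - 580 = -574)
1/l = 1/(-574) = -1/574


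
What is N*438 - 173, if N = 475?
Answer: 207877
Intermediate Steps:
N*438 - 173 = 475*438 - 173 = 208050 - 173 = 207877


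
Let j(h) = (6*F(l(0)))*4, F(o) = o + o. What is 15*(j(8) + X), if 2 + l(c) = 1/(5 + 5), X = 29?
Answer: -933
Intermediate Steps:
l(c) = -19/10 (l(c) = -2 + 1/(5 + 5) = -2 + 1/10 = -2 + ⅒ = -19/10)
F(o) = 2*o
j(h) = -456/5 (j(h) = (6*(2*(-19/10)))*4 = (6*(-19/5))*4 = -114/5*4 = -456/5)
15*(j(8) + X) = 15*(-456/5 + 29) = 15*(-311/5) = -933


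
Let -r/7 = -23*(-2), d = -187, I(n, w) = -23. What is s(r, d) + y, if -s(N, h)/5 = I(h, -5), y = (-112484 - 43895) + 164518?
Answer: 8254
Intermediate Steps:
r = -322 (r = -(-161)*(-2) = -7*46 = -322)
y = 8139 (y = -156379 + 164518 = 8139)
s(N, h) = 115 (s(N, h) = -5*(-23) = 115)
s(r, d) + y = 115 + 8139 = 8254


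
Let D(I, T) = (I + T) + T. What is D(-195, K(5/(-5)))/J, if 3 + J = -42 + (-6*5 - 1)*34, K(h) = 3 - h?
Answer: 187/1099 ≈ 0.17015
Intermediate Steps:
D(I, T) = I + 2*T
J = -1099 (J = -3 + (-42 + (-6*5 - 1)*34) = -3 + (-42 + (-30 - 1)*34) = -3 + (-42 - 31*34) = -3 + (-42 - 1054) = -3 - 1096 = -1099)
D(-195, K(5/(-5)))/J = (-195 + 2*(3 - 5/(-5)))/(-1099) = (-195 + 2*(3 - 5*(-1)/5))*(-1/1099) = (-195 + 2*(3 - 1*(-1)))*(-1/1099) = (-195 + 2*(3 + 1))*(-1/1099) = (-195 + 2*4)*(-1/1099) = (-195 + 8)*(-1/1099) = -187*(-1/1099) = 187/1099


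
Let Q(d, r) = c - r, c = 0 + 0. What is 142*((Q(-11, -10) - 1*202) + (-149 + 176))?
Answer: -23430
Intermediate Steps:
c = 0
Q(d, r) = -r (Q(d, r) = 0 - r = -r)
142*((Q(-11, -10) - 1*202) + (-149 + 176)) = 142*((-1*(-10) - 1*202) + (-149 + 176)) = 142*((10 - 202) + 27) = 142*(-192 + 27) = 142*(-165) = -23430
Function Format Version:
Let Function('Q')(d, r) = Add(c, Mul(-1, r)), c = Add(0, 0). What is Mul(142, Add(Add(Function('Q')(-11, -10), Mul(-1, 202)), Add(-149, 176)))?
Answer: -23430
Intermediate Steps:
c = 0
Function('Q')(d, r) = Mul(-1, r) (Function('Q')(d, r) = Add(0, Mul(-1, r)) = Mul(-1, r))
Mul(142, Add(Add(Function('Q')(-11, -10), Mul(-1, 202)), Add(-149, 176))) = Mul(142, Add(Add(Mul(-1, -10), Mul(-1, 202)), Add(-149, 176))) = Mul(142, Add(Add(10, -202), 27)) = Mul(142, Add(-192, 27)) = Mul(142, -165) = -23430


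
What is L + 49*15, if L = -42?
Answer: 693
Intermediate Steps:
L + 49*15 = -42 + 49*15 = -42 + 735 = 693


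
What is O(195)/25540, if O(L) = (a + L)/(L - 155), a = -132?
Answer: 63/1021600 ≈ 6.1668e-5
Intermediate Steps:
O(L) = (-132 + L)/(-155 + L) (O(L) = (-132 + L)/(L - 155) = (-132 + L)/(-155 + L))
O(195)/25540 = ((-132 + 195)/(-155 + 195))/25540 = (63/40)*(1/25540) = 63/1021600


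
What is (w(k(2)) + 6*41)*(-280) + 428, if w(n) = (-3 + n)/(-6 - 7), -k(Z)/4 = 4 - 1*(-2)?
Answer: -897436/13 ≈ -69034.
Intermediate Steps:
k(Z) = -24 (k(Z) = -4*(4 - 1*(-2)) = -4*(4 + 2) = -4*6 = -24)
w(n) = 3/13 - n/13 (w(n) = (-3 + n)/(-13) = (-3 + n)*(-1/13) = 3/13 - n/13)
(w(k(2)) + 6*41)*(-280) + 428 = ((3/13 - 1/13*(-24)) + 6*41)*(-280) + 428 = ((3/13 + 24/13) + 246)*(-280) + 428 = (27/13 + 246)*(-280) + 428 = (3225/13)*(-280) + 428 = -903000/13 + 428 = -897436/13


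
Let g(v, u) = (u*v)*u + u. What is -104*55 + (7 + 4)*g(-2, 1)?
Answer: -5731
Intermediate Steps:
g(v, u) = u + v*u² (g(v, u) = v*u² + u = u + v*u²)
-104*55 + (7 + 4)*g(-2, 1) = -104*55 + (7 + 4)*(1*(1 + 1*(-2))) = -5720 + 11*(1*(1 - 2)) = -5720 + 11*(1*(-1)) = -5720 + 11*(-1) = -5720 - 11 = -5731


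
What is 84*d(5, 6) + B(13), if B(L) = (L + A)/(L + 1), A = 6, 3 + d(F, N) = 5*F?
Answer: 25891/14 ≈ 1849.4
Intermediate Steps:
d(F, N) = -3 + 5*F
B(L) = (6 + L)/(1 + L) (B(L) = (L + 6)/(L + 1) = (6 + L)/(1 + L))
84*d(5, 6) + B(13) = 84*(-3 + 5*5) + (6 + 13)/(1 + 13) = 84*(-3 + 25) + 19/14 = 84*22 + (1/14)*19 = 1848 + 19/14 = 25891/14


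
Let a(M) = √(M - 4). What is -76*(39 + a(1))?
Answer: -2964 - 76*I*√3 ≈ -2964.0 - 131.64*I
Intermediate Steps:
a(M) = √(-4 + M)
-76*(39 + a(1)) = -76*(39 + √(-4 + 1)) = -76*(39 + √(-3)) = -76*(39 + I*√3) = -2964 - 76*I*√3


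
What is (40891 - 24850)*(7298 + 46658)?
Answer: 865508196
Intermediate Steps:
(40891 - 24850)*(7298 + 46658) = 16041*53956 = 865508196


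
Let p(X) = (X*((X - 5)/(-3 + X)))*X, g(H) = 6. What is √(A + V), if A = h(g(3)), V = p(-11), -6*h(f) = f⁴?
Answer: 4*I*√238/7 ≈ 8.8156*I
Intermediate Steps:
p(X) = X²*(-5 + X)/(-3 + X) (p(X) = (X*((-5 + X)/(-3 + X)))*X = (X*(-5 + X)/(-3 + X))*X = X²*(-5 + X)/(-3 + X))
h(f) = -f⁴/6
V = 968/7 (V = (-11)²*(-5 - 11)/(-3 - 11) = 121*(-16)/(-14) = 121*(-1/14)*(-16) = 968/7 ≈ 138.29)
A = -216 (A = -⅙*6⁴ = -⅙*1296 = -216)
√(A + V) = √(-216 + 968/7) = √(-544/7) = 4*I*√238/7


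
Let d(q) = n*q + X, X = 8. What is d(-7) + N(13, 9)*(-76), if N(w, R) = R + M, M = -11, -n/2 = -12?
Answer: -8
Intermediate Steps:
n = 24 (n = -2*(-12) = 24)
d(q) = 8 + 24*q (d(q) = 24*q + 8 = 8 + 24*q)
N(w, R) = -11 + R (N(w, R) = R - 11 = -11 + R)
d(-7) + N(13, 9)*(-76) = (8 + 24*(-7)) + (-11 + 9)*(-76) = (8 - 168) - 2*(-76) = -160 + 152 = -8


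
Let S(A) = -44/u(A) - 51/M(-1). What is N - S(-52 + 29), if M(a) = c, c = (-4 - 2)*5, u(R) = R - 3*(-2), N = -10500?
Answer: -1785729/170 ≈ -10504.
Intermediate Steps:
u(R) = 6 + R (u(R) = R + 6 = 6 + R)
c = -30 (c = -6*5 = -30)
M(a) = -30
S(A) = 17/10 - 44/(6 + A) (S(A) = -44/(6 + A) - 51/(-30) = -44/(6 + A) - 51*(-1/30) = -44/(6 + A) + 17/10 = 17/10 - 44/(6 + A))
N - S(-52 + 29) = -10500 - (-338 + 17*(-52 + 29))/(10*(6 + (-52 + 29))) = -10500 - (-338 + 17*(-23))/(10*(6 - 23)) = -10500 - (-338 - 391)/(10*(-17)) = -10500 - (-1)*(-729)/(10*17) = -10500 - 1*729/170 = -10500 - 729/170 = -1785729/170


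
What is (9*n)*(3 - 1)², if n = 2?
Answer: 72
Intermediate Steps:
(9*n)*(3 - 1)² = (9*2)*(3 - 1)² = 18*2² = 18*4 = 72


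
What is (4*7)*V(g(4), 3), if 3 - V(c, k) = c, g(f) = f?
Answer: -28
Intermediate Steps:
V(c, k) = 3 - c
(4*7)*V(g(4), 3) = (4*7)*(3 - 1*4) = 28*(3 - 4) = 28*(-1) = -28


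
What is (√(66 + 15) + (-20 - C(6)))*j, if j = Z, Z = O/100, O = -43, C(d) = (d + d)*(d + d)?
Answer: 1333/20 ≈ 66.650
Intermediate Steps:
C(d) = 4*d² (C(d) = (2*d)*(2*d) = 4*d²)
Z = -43/100 ≈ -0.43000
j = -43/100 ≈ -0.43000
(√(66 + 15) + (-20 - C(6)))*j = (√(66 + 15) + (-20 - 4*6²))*(-43/100) = (√81 + (-20 - 4*36))*(-43/100) = (9 + (-20 - 1*144))*(-43/100) = (9 + (-20 - 144))*(-43/100) = (9 - 164)*(-43/100) = -155*(-43/100) = 1333/20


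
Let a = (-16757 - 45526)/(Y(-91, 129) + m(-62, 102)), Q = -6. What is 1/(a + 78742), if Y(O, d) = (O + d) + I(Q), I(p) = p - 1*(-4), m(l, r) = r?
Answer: 46/3601371 ≈ 1.2773e-5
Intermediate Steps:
I(p) = 4 + p (I(p) = p + 4 = 4 + p)
Y(O, d) = -2 + O + d (Y(O, d) = (O + d) + (4 - 6) = (O + d) - 2 = -2 + O + d)
a = -20761/46 (a = (-16757 - 45526)/((-2 - 91 + 129) + 102) = -62283/(36 + 102) = -62283/138 = -62283*1/138 = -20761/46 ≈ -451.33)
1/(a + 78742) = 1/(-20761/46 + 78742) = 1/(3601371/46) = 46/3601371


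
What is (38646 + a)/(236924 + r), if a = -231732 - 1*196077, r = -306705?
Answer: 389163/69781 ≈ 5.5769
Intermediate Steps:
a = -427809 (a = -231732 - 196077 = -427809)
(38646 + a)/(236924 + r) = (38646 - 427809)/(236924 - 306705) = -389163/(-69781) = -389163*(-1/69781) = 389163/69781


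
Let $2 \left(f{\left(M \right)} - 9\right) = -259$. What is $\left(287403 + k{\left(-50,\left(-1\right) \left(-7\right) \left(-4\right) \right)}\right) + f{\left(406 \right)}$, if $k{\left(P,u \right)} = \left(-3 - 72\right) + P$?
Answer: $\frac{574315}{2} \approx 2.8716 \cdot 10^{5}$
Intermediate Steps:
$f{\left(M \right)} = - \frac{241}{2}$ ($f{\left(M \right)} = 9 + \frac{1}{2} \left(-259\right) = 9 - \frac{259}{2} = - \frac{241}{2}$)
$k{\left(P,u \right)} = -75 + P$
$\left(287403 + k{\left(-50,\left(-1\right) \left(-7\right) \left(-4\right) \right)}\right) + f{\left(406 \right)} = \left(287403 - 125\right) - \frac{241}{2} = 287278 - \frac{241}{2} = \frac{574315}{2}$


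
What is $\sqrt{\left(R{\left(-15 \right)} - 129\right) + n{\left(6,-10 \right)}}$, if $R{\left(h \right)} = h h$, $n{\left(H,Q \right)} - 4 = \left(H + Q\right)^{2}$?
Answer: $2 \sqrt{29} \approx 10.77$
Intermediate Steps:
$n{\left(H,Q \right)} = 4 + \left(H + Q\right)^{2}$
$R{\left(h \right)} = h^{2}$
$\sqrt{\left(R{\left(-15 \right)} - 129\right) + n{\left(6,-10 \right)}} = \sqrt{\left(\left(-15\right)^{2} - 129\right) + \left(4 + \left(6 - 10\right)^{2}\right)} = \sqrt{\left(225 - 129\right) + \left(4 + \left(-4\right)^{2}\right)} = \sqrt{96 + \left(4 + 16\right)} = \sqrt{96 + 20} = \sqrt{116} = 2 \sqrt{29}$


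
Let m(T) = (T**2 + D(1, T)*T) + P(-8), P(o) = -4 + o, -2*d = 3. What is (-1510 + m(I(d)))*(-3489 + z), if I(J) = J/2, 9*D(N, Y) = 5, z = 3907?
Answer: -15267241/24 ≈ -6.3614e+5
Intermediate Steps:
d = -3/2 (d = -1/2*3 = -3/2 ≈ -1.5000)
D(N, Y) = 5/9 (D(N, Y) = (1/9)*5 = 5/9)
I(J) = J/2 (I(J) = J*(1/2) = J/2)
m(T) = -12 + T**2 + 5*T/9 (m(T) = (T**2 + 5*T/9) + (-4 - 8) = (T**2 + 5*T/9) - 12 = -12 + T**2 + 5*T/9)
(-1510 + m(I(d)))*(-3489 + z) = (-1510 + (-12 + ((1/2)*(-3/2))**2 + 5*((1/2)*(-3/2))/9))*(-3489 + 3907) = (-1510 + (-12 + (-3/4)**2 + (5/9)*(-3/4)))*418 = (-1510 + (-12 + 9/16 - 5/12))*418 = (-1510 - 569/48)*418 = -73049/48*418 = -15267241/24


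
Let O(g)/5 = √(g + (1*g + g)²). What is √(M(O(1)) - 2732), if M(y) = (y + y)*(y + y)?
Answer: 6*I*√62 ≈ 47.244*I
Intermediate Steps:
O(g) = 5*√(g + 4*g²) (O(g) = 5*√(g + (1*g + g)²) = 5*√(g + (g + g)²) = 5*√(g + (2*g)²) = 5*√(g + 4*g²))
M(y) = 4*y² (M(y) = (2*y)*(2*y) = 4*y²)
√(M(O(1)) - 2732) = √(4*(5*√(1*(1 + 4*1)))² - 2732) = √(4*(5*√(1*(1 + 4)))² - 2732) = √(4*(5*√(1*5))² - 2732) = √(4*(5*√5)² - 2732) = √(4*125 - 2732) = √(500 - 2732) = √(-2232) = 6*I*√62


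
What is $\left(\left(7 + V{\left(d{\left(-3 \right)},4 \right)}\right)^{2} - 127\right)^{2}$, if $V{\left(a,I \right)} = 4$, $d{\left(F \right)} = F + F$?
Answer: $36$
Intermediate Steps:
$d{\left(F \right)} = 2 F$
$\left(\left(7 + V{\left(d{\left(-3 \right)},4 \right)}\right)^{2} - 127\right)^{2} = \left(\left(7 + 4\right)^{2} - 127\right)^{2} = \left(11^{2} - 127\right)^{2} = \left(121 - 127\right)^{2} = \left(-6\right)^{2} = 36$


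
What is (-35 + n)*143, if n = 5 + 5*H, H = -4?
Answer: -7150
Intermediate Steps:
n = -15 (n = 5 + 5*(-4) = 5 - 20 = -15)
(-35 + n)*143 = (-35 - 15)*143 = -50*143 = -7150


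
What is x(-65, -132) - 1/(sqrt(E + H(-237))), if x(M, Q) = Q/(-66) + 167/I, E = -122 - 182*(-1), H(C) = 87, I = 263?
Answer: 693/263 - sqrt(3)/21 ≈ 2.5525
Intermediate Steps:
E = 60 (E = -122 + 182 = 60)
x(M, Q) = 167/263 - Q/66 (x(M, Q) = Q/(-66) + 167/263 = Q*(-1/66) + 167*(1/263) = -Q/66 + 167/263 = 167/263 - Q/66)
x(-65, -132) - 1/(sqrt(E + H(-237))) = (167/263 - 1/66*(-132)) - 1/(sqrt(60 + 87)) = (167/263 + 2) - 1/(sqrt(147)) = 693/263 - 1/(7*sqrt(3)) = 693/263 - sqrt(3)/21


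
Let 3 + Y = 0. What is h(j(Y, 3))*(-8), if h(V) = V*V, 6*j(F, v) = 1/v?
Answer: -2/81 ≈ -0.024691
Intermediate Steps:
Y = -3 (Y = -3 + 0 = -3)
j(F, v) = 1/(6*v)
h(V) = V**2
h(j(Y, 3))*(-8) = ((1/6)/3)**2*(-8) = ((1/6)*(1/3))**2*(-8) = (1/18)**2*(-8) = (1/324)*(-8) = -2/81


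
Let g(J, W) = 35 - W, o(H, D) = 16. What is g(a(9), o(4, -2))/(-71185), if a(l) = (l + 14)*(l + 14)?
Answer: -19/71185 ≈ -0.00026691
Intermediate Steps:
a(l) = (14 + l)² (a(l) = (14 + l)*(14 + l) = (14 + l)²)
g(a(9), o(4, -2))/(-71185) = (35 - 1*16)/(-71185) = (35 - 16)*(-1/71185) = 19*(-1/71185) = -19/71185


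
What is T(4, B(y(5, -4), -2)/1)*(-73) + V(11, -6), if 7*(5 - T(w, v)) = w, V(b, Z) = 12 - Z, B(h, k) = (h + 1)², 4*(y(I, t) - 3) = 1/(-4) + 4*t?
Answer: -2137/7 ≈ -305.29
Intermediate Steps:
y(I, t) = 47/16 + t (y(I, t) = 3 + (1/(-4) + 4*t)/4 = 3 + (-¼ + 4*t)/4 = 3 + (-1/16 + t) = 47/16 + t)
B(h, k) = (1 + h)²
T(w, v) = 5 - w/7
T(4, B(y(5, -4), -2)/1)*(-73) + V(11, -6) = (5 - ⅐*4)*(-73) + (12 - 1*(-6)) = (5 - 4/7)*(-73) + (12 + 6) = (31/7)*(-73) + 18 = -2263/7 + 18 = -2137/7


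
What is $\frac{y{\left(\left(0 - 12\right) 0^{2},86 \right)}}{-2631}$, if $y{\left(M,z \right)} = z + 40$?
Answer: $- \frac{42}{877} \approx -0.047891$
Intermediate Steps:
$y{\left(M,z \right)} = 40 + z$
$\frac{y{\left(\left(0 - 12\right) 0^{2},86 \right)}}{-2631} = \frac{40 + 86}{-2631} = 126 \left(- \frac{1}{2631}\right) = - \frac{42}{877}$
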